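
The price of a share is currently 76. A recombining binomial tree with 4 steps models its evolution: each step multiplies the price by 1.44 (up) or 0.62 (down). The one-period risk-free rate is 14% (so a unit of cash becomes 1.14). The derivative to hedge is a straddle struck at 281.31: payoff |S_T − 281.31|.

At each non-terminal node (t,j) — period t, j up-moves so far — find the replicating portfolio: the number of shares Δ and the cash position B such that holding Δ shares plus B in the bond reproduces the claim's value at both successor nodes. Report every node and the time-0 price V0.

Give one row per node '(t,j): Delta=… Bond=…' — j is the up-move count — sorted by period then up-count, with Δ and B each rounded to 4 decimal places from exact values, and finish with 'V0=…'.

(0,0): Delta=-0.7488 Bond=156.1747
(1,0): Delta=-1.0000 Bond=189.8762
(1,1): Delta=-0.6864 Bond=171.2101
(2,0): Delta=-1.0000 Bond=216.4589
(2,1): Delta=-1.0000 Bond=216.4589
(2,2): Delta=-0.6085 Bond=182.9029
(3,0): Delta=-1.0000 Bond=246.7632
(3,1): Delta=-1.0000 Bond=246.7632
(3,2): Delta=-1.0000 Bond=246.7632
(3,3): Delta=-0.5112 Bond=186.4397
V0=99.2668

Under the risk-neutral measure, an up-move has probability p* = (R−d)/(u−d) = 0.6341 and values discount at R = 1.14.
Terminal payoffs: V(4,0)=270.0800, V(4,1)=255.2274, V(4,2)=220.7310, V(4,3)=140.6104, V(4,4)=45.4761
Node (3,0) S=18.1129: V=(p*·255.2274+(1−p*)·270.0800)/1.14=228.6502; Δ=(255.2274−270.0800)/(26.0826−11.2300)=-1.0000; B=V−Δ·S=246.7632
Node (3,1) S=42.0687: V=(p*·220.7310+(1−p*)·255.2274)/1.14=204.6944; Δ=(220.7310−255.2274)/(60.5790−26.0826)=-1.0000; B=V−Δ·S=246.7632
Node (3,2) S=97.7080: V=(p*·140.6104+(1−p*)·220.7310)/1.14=149.0551; Δ=(140.6104−220.7310)/(140.6996−60.5790)=-1.0000; B=V−Δ·S=246.7632
Node (3,3) S=226.9348: V=(p*·45.4761+(1−p*)·140.6104)/1.14=70.4222; Δ=(45.4761−140.6104)/(326.7861−140.6996)=-0.5112; B=V−Δ·S=186.4397
Node (2,0) S=29.2144: V=(p*·204.6944+(1−p*)·228.6502)/1.14=187.2445; Δ=(204.6944−228.6502)/(42.0687−18.1129)=-1.0000; B=V−Δ·S=216.4589
Node (2,1) S=67.8528: V=(p*·149.0551+(1−p*)·204.6944)/1.14=148.6061; Δ=(149.0551−204.6944)/(97.7080−42.0687)=-1.0000; B=V−Δ·S=216.4589
Node (2,2) S=157.5936: V=(p*·70.4222+(1−p*)·149.0551)/1.14=87.0091; Δ=(70.4222−149.0551)/(226.9348−97.7080)=-0.6085; B=V−Δ·S=182.9029
Node (1,0) S=47.1200: V=(p*·148.6061+(1−p*)·187.2445)/1.14=142.7562; Δ=(148.6061−187.2445)/(67.8528−29.2144)=-1.0000; B=V−Δ·S=189.8762
Node (1,1) S=109.4400: V=(p*·87.0091+(1−p*)·148.6061)/1.14=96.0917; Δ=(87.0091−148.6061)/(157.5936−67.8528)=-0.6864; B=V−Δ·S=171.2101
Node (0,0) S=76.0000: V=(p*·96.0917+(1−p*)·142.7562)/1.14=99.2668; Δ=(96.0917−142.7562)/(109.4400−47.1200)=-0.7488; B=V−Δ·S=156.1747
Check: Δ(0,0)·S0 + B(0,0) = 99.2668 = V0.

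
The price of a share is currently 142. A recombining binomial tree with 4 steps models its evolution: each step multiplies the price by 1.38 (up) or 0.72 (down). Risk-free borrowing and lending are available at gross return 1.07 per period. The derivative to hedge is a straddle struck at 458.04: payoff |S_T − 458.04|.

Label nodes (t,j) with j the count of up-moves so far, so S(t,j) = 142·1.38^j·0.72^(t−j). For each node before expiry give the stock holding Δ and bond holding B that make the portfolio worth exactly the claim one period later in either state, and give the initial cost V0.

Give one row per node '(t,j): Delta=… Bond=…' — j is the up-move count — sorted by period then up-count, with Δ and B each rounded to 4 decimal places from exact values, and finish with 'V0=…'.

Under the risk-neutral measure, an up-move has probability p* = (R−d)/(u−d) = 0.5303 and values discount at R = 1.07.
Terminal values V(4,·): V(4,0)=419.8791, V(4,1)=384.8983, V(4,2)=317.8518, V(4,3)=189.3459, V(4,4)=56.9570
  t=3,j=0: stock 53.0012 → up 73.1417 (V=384.8983), down 38.1609 (V=419.8791). Price 375.0736; hedge Δ=-1.0000, bond B=428.0748.
  t=3,j=1: stock 101.5857 → up 140.1882 (V=317.8518), down 73.1417 (V=384.8983). Price 326.4891; hedge Δ=-1.0000, bond B=428.0748.
  t=3,j=2: stock 194.7059 → up 268.6941 (V=189.3459), down 140.1882 (V=317.8518). Price 233.3689; hedge Δ=-1.0000, bond B=428.0748.
  t=3,j=3: stock 373.1862 → up 514.9970 (V=56.9570), down 268.6941 (V=189.3459). Price 111.3455; hedge Δ=-0.5375, bond B=311.9348.
  t=2,j=0: stock 73.6128 → up 101.5857 (V=326.4891), down 53.0012 (V=375.0736). Price 326.4571; hedge Δ=-1.0000, bond B=400.0699.
  t=2,j=1: stock 141.0912 → up 194.7059 (V=233.3689), down 101.5857 (V=326.4891). Price 258.9787; hedge Δ=-1.0000, bond B=400.0699.
  t=2,j=2: stock 270.4248 → up 373.1862 (V=111.3455), down 194.7059 (V=233.3689). Price 157.6257; hedge Δ=-0.6837, bond B=342.5097.
  t=1,j=0: stock 102.2400 → up 141.0912 (V=258.9787), down 73.6128 (V=326.4571). Price 271.6571; hedge Δ=-1.0000, bond B=373.8971.
  t=1,j=1: stock 195.9600 → up 270.4248 (V=157.6257), down 141.0912 (V=258.9787). Price 191.8046; hedge Δ=-0.7837, bond B=345.3697.
  t=0,j=0: stock 142.0000 → up 195.9600 (V=191.8046), down 102.2400 (V=271.6571). Price 214.3094; hedge Δ=-0.8520, bond B=335.2980.
Each (Δ,B) replicates both successor values, so the strategy is self-financing and V0 is arbitrage-free.

(0,0): Delta=-0.8520 Bond=335.2980
(1,0): Delta=-1.0000 Bond=373.8971
(1,1): Delta=-0.7837 Bond=345.3697
(2,0): Delta=-1.0000 Bond=400.0699
(2,1): Delta=-1.0000 Bond=400.0699
(2,2): Delta=-0.6837 Bond=342.5097
(3,0): Delta=-1.0000 Bond=428.0748
(3,1): Delta=-1.0000 Bond=428.0748
(3,2): Delta=-1.0000 Bond=428.0748
(3,3): Delta=-0.5375 Bond=311.9348
V0=214.3094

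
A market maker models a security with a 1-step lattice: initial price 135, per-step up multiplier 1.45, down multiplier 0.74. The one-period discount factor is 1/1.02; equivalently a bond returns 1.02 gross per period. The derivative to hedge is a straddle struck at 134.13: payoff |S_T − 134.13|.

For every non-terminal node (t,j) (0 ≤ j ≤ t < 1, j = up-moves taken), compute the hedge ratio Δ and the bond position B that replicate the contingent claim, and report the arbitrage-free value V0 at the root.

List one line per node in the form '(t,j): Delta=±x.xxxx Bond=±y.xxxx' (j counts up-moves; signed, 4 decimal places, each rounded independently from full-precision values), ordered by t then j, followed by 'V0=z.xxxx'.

(0,0): Delta=0.2858 Bond=5.5713
V0=44.1487

The replicating-portfolio and risk-neutral prices coincide; use p* = (1.02−0.74)/(1.45−0.74) = 0.3944 for the latter.
Terminal values V(1,·): V(1,0)=34.2300, V(1,1)=61.6200
Node (0,0) S=135.0000: V=(p*·61.6200+(1−p*)·34.2300)/1.02=44.1487; Δ=(61.6200−34.2300)/(195.7500−99.9000)=0.2858; B=V−Δ·S=5.5713
Self-financing check: at every node Δ·S+B equals the discounted successor values.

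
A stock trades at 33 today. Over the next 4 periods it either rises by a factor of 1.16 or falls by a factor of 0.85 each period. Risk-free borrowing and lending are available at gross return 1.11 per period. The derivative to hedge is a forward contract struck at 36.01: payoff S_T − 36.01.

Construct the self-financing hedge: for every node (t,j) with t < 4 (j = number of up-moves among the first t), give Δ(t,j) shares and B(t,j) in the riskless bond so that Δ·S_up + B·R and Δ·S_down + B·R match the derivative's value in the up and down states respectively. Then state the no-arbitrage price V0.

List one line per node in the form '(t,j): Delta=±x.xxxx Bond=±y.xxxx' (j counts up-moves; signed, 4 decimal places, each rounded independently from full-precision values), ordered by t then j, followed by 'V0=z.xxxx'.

Under the risk-neutral measure, an up-move has probability p* = (R−d)/(u−d) = 0.8387 and values discount at R = 1.11.
Terminal payoffs: V(4,0)=-18.7838, V(4,1)=-12.5013, V(4,2)=-3.9275, V(4,3)=7.7731, V(4,4)=23.7411
  t=3,j=0: stock 20.2661 → up 23.5087 (V=-12.5013), down 17.2262 (V=-18.7838). Price -12.1753; hedge Δ=1.0000, bond B=-32.4414.
  t=3,j=1: stock 27.6573 → up 32.0825 (V=-3.9275), down 23.5087 (V=-12.5013). Price -4.7841; hedge Δ=1.0000, bond B=-32.4414.
  t=3,j=2: stock 37.7441 → up 43.7831 (V=7.7731), down 32.0825 (V=-3.9275). Price 5.3026; hedge Δ=1.0000, bond B=-32.4414.
  t=3,j=3: stock 51.5096 → up 59.7511 (V=23.7411), down 43.7831 (V=7.7731). Price 19.0681; hedge Δ=1.0000, bond B=-32.4414.
  t=2,j=0: stock 23.8425 → up 27.6573 (V=-4.7841), down 20.2661 (V=-12.1753). Price -5.3840; hedge Δ=1.0000, bond B=-29.2265.
  t=2,j=1: stock 32.5380 → up 37.7441 (V=5.3026), down 27.6573 (V=-4.7841). Price 3.3115; hedge Δ=1.0000, bond B=-29.2265.
  t=2,j=2: stock 44.4048 → up 51.5096 (V=19.0681), down 37.7441 (V=5.3026). Price 15.1783; hedge Δ=1.0000, bond B=-29.2265.
  t=1,j=0: stock 28.0500 → up 32.5380 (V=3.3115), down 23.8425 (V=-5.3840). Price 1.7198; hedge Δ=1.0000, bond B=-26.3302.
  t=1,j=1: stock 38.2800 → up 44.4048 (V=15.1783), down 32.5380 (V=3.3115). Price 11.9498; hedge Δ=1.0000, bond B=-26.3302.
  t=0,j=0: stock 33.0000 → up 38.2800 (V=11.9498), down 28.0500 (V=1.7198). Price 9.2791; hedge Δ=1.0000, bond B=-23.7209.
Each (Δ,B) replicates both successor values, so the strategy is self-financing and V0 is arbitrage-free.

(0,0): Delta=1.0000 Bond=-23.7209
(1,0): Delta=1.0000 Bond=-26.3302
(1,1): Delta=1.0000 Bond=-26.3302
(2,0): Delta=1.0000 Bond=-29.2265
(2,1): Delta=1.0000 Bond=-29.2265
(2,2): Delta=1.0000 Bond=-29.2265
(3,0): Delta=1.0000 Bond=-32.4414
(3,1): Delta=1.0000 Bond=-32.4414
(3,2): Delta=1.0000 Bond=-32.4414
(3,3): Delta=1.0000 Bond=-32.4414
V0=9.2791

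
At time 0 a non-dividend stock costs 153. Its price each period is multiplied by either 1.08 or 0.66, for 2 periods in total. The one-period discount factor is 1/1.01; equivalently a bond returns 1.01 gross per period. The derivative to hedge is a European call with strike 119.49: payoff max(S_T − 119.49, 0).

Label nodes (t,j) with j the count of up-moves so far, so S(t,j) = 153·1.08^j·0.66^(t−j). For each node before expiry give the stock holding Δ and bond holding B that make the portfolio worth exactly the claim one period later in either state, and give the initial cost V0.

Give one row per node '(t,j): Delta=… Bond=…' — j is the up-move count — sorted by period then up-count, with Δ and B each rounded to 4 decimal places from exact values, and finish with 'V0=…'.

No-arbitrage ⇒ martingale measure with p* = (R−d)/(u−d) = 0.8333.
Terminal values V(2,·): V(2,0)=0.0000, V(2,1)=0.0000, V(2,2)=58.9692
Node (1,0) S=100.9800: V=(p*·0.0000+(1−p*)·0.0000)/1.01=0.0000; Δ=(0.0000−0.0000)/(109.0584−66.6468)=0.0000; B=V−Δ·S=0.0000
Node (1,1) S=165.2400: V=(p*·58.9692+(1−p*)·0.0000)/1.01=48.6545; Δ=(58.9692−0.0000)/(178.4592−109.0584)=0.8497; B=V−Δ·S=-91.7484
Node (0,0) S=153.0000: V=(p*·48.6545+(1−p*)·0.0000)/1.01=40.1439; Δ=(48.6545−0.0000)/(165.2400−100.9800)=0.7571; B=V−Δ·S=-75.7000
Root portfolio cost Δ·153+B reproduces V0=40.1439.

(0,0): Delta=0.7571 Bond=-75.7000
(1,0): Delta=0.0000 Bond=0.0000
(1,1): Delta=0.8497 Bond=-91.7484
V0=40.1439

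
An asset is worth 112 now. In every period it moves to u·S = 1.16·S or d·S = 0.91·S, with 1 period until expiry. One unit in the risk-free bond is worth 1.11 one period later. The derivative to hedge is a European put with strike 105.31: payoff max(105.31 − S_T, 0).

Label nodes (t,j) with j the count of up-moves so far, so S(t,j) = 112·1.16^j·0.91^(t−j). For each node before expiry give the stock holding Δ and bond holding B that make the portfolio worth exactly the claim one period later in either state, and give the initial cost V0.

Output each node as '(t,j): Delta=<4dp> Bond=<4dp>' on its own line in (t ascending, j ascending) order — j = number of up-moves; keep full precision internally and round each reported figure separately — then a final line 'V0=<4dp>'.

(0,0): Delta=-0.1211 Bond=14.1708
V0=0.6108

Risk-neutral probability p* = (R−d)/(u−d) = (1.11−0.91)/(1.16−0.91) = 0.8000.
Terminal payoffs: V(1,0)=3.3900, V(1,1)=0.0000
Node (0,0) S=112.0000: V=(p*·0.0000+(1−p*)·3.3900)/1.11=0.6108; Δ=(0.0000−3.3900)/(129.9200−101.9200)=-0.1211; B=V−Δ·S=14.1708
Each (Δ,B) replicates both successor values, so the strategy is self-financing and V0 is arbitrage-free.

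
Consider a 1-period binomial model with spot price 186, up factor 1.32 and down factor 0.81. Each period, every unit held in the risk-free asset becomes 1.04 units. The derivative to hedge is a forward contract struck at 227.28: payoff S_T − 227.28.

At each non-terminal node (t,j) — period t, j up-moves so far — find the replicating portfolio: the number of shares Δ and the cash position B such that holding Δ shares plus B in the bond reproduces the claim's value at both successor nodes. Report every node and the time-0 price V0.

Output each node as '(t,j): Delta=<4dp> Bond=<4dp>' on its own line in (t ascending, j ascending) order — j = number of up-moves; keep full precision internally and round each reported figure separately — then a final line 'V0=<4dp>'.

Under the risk-neutral measure, an up-move has probability p* = (R−d)/(u−d) = 0.4510 and values discount at R = 1.04.
Payoff layer (t=1): V(1,0)=-76.6200, V(1,1)=18.2400
(0,0): S=186.0000. Δ = (V_up−V_dn)/(S_up−S_dn) = (18.2400−-76.6200)/(245.5200−150.6600) = 1.0000. V = [p*·18.2400 + (1−p*)·-76.6200]/1.04 = -32.5385. B = V − Δ·S = -218.5385.
Each (Δ,B) replicates both successor values, so the strategy is self-financing and V0 is arbitrage-free.

(0,0): Delta=1.0000 Bond=-218.5385
V0=-32.5385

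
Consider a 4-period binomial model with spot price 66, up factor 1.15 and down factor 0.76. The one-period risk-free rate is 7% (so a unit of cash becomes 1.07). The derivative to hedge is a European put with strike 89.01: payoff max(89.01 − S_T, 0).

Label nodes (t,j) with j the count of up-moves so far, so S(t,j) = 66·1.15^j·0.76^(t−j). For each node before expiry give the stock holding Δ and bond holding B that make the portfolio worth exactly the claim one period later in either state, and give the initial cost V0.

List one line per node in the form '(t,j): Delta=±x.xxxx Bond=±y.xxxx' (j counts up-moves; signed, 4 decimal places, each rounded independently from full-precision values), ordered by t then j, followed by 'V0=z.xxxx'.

(0,0): Delta=-0.5791 Bond=48.1761
(1,0): Delta=-1.0000 Bond=72.6587
(1,1): Delta=-0.5074 Bond=46.1006
(2,0): Delta=-1.0000 Bond=77.7448
(2,1): Delta=-1.0000 Bond=77.7448
(2,2): Delta=-0.4233 Bond=41.9941
(3,0): Delta=-1.0000 Bond=83.1869
(3,1): Delta=-1.0000 Bond=83.1869
(3,2): Delta=-1.0000 Bond=83.1869
(3,3): Delta=-0.3250 Bond=35.0619
V0=9.9528

The replicating-portfolio and risk-neutral prices coincide; use p* = (1.07−0.76)/(1.15−0.76) = 0.7949 for the latter.
Terminal values V(4,·): V(4,0)=66.9910, V(4,1)=55.6917, V(4,2)=38.5942, V(4,3)=12.7229, V(4,4)=0.0000
(3,0): S=28.9724. Δ = (V_up−V_dn)/(S_up−S_dn) = (55.6917−66.9910)/(33.3183−22.0190) = -1.0000. V = [p*·55.6917 + (1−p*)·66.9910]/1.07 = 54.2145. B = V − Δ·S = 83.1869.
(3,1): S=43.8398. Δ = (V_up−V_dn)/(S_up−S_dn) = (38.5942−55.6917)/(50.4158−33.3183) = -1.0000. V = [p*·38.5942 + (1−p*)·55.6917]/1.07 = 39.3471. B = V − Δ·S = 83.1869.
(3,2): S=66.3366. Δ = (V_up−V_dn)/(S_up−S_dn) = (12.7229−38.5942)/(76.2871−50.4158) = -1.0000. V = [p*·12.7229 + (1−p*)·38.5942]/1.07 = 16.8503. B = V − Δ·S = 83.1869.
(3,3): S=100.3777. Δ = (V_up−V_dn)/(S_up−S_dn) = (0.0000−12.7229)/(115.4344−76.2871) = -0.3250. V = [p*·0.0000 + (1−p*)·12.7229]/1.07 = 2.4391. B = V − Δ·S = 35.0619.
(2,0): S=38.1216. Δ = (V_up−V_dn)/(S_up−S_dn) = (39.3471−54.2145)/(43.8398−28.9724) = -1.0000. V = [p*·39.3471 + (1−p*)·54.2145]/1.07 = 39.6232. B = V − Δ·S = 77.7448.
(2,1): S=57.6840. Δ = (V_up−V_dn)/(S_up−S_dn) = (16.8503−39.3471)/(66.3366−43.8398) = -1.0000. V = [p*·16.8503 + (1−p*)·39.3471]/1.07 = 20.0608. B = V − Δ·S = 77.7448.
(2,2): S=87.2850. Δ = (V_up−V_dn)/(S_up−S_dn) = (2.4391−16.8503)/(100.3777−66.3366) = -0.4233. V = [p*·2.4391 + (1−p*)·16.8503]/1.07 = 5.0423. B = V − Δ·S = 41.9941.
(1,0): S=50.1600. Δ = (V_up−V_dn)/(S_up−S_dn) = (20.0608−39.6232)/(57.6840−38.1216) = -1.0000. V = [p*·20.0608 + (1−p*)·39.6232]/1.07 = 22.4987. B = V − Δ·S = 72.6587.
(1,1): S=75.9000. Δ = (V_up−V_dn)/(S_up−S_dn) = (5.0423−20.0608)/(87.2850−57.6840) = -0.5074. V = [p*·5.0423 + (1−p*)·20.0608]/1.07 = 7.5916. B = V − Δ·S = 46.1006.
(0,0): S=66.0000. Δ = (V_up−V_dn)/(S_up−S_dn) = (7.5916−22.4987)/(75.9000−50.1600) = -0.5791. V = [p*·7.5916 + (1−p*)·22.4987]/1.07 = 9.9528. B = V − Δ·S = 48.1761.
Check: Δ(0,0)·S0 + B(0,0) = 9.9528 = V0.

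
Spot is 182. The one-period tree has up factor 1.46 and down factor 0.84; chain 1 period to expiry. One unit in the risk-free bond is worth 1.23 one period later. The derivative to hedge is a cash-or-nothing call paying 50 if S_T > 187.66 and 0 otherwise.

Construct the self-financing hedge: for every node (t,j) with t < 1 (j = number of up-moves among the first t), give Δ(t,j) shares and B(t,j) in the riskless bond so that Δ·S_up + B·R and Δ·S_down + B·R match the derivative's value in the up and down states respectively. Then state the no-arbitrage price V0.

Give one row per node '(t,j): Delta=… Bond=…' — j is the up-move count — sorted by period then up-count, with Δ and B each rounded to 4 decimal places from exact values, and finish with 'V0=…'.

(0,0): Delta=0.4431 Bond=-55.0747
V0=25.5704

No-arbitrage ⇒ martingale measure with p* = (R−d)/(u−d) = 0.6290.
Terminal values V(1,·): V(1,0)=0.0000, V(1,1)=50.0000
(0,0): S=182.0000. Δ = (V_up−V_dn)/(S_up−S_dn) = (50.0000−0.0000)/(265.7200−152.8800) = 0.4431. V = [p*·50.0000 + (1−p*)·0.0000]/1.23 = 25.5704. B = V − Δ·S = -55.0747.
The time-0 hedge costs 25.5704, which is the no-arbitrage price.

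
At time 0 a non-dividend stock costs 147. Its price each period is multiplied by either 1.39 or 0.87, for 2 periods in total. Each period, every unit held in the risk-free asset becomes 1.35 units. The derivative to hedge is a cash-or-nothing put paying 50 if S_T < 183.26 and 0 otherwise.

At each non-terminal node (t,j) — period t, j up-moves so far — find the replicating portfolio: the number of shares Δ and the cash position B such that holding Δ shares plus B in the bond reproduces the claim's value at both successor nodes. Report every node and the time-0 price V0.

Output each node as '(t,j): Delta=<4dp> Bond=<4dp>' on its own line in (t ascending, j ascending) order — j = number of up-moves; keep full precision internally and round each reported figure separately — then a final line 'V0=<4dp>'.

(0,0): Delta=-0.4473 Bond=69.8046
(1,0): Delta=0.0000 Bond=37.0370
(1,1): Delta=-0.4706 Bond=99.0028
V0=4.0584

Under the risk-neutral measure, an up-move has probability p* = (R−d)/(u−d) = 0.9231 and values discount at R = 1.35.
At expiry t=2: V(2,0)=50.0000, V(2,1)=50.0000, V(2,2)=0.0000
(1,0): S=127.8900. Δ = (V_up−V_dn)/(S_up−S_dn) = (50.0000−50.0000)/(177.7671−111.2643) = 0.0000. V = [p*·50.0000 + (1−p*)·50.0000]/1.35 = 37.0370. B = V − Δ·S = 37.0370.
(1,1): S=204.3300. Δ = (V_up−V_dn)/(S_up−S_dn) = (0.0000−50.0000)/(284.0187−177.7671) = -0.4706. V = [p*·0.0000 + (1−p*)·50.0000]/1.35 = 2.8490. B = V − Δ·S = 99.0028.
(0,0): S=147.0000. Δ = (V_up−V_dn)/(S_up−S_dn) = (2.8490−37.0370)/(204.3300−127.8900) = -0.4473. V = [p*·2.8490 + (1−p*)·37.0370]/1.35 = 4.0584. B = V − Δ·S = 69.8046.
The time-0 hedge costs 4.0584, which is the no-arbitrage price.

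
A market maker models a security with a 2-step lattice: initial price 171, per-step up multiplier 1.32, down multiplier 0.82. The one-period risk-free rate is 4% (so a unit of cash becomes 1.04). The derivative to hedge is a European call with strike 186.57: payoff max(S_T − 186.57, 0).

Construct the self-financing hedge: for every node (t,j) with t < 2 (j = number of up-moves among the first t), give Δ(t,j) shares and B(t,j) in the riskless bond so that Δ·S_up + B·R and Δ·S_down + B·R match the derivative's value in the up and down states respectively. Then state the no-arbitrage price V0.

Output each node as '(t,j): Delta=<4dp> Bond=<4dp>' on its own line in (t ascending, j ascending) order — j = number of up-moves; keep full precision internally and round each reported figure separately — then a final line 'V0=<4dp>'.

(0,0): Delta=0.5511 Bond=-74.3085
(1,0): Delta=0.0000 Bond=0.0000
(1,1): Delta=0.9869 Bond=-175.6383
V0=19.9364

Since d<R<u, set p* = (R−d)/(u−d) = 0.4400; price each node as the discounted p*-expectation of its children.
Payoff layer (t=2): V(2,0)=0.0000, V(2,1)=0.0000, V(2,2)=111.3804
(1,0): S=140.2200. Δ = (V_up−V_dn)/(S_up−S_dn) = (0.0000−0.0000)/(185.0904−114.9804) = 0.0000. V = [p*·0.0000 + (1−p*)·0.0000]/1.04 = 0.0000. B = V − Δ·S = 0.0000.
(1,1): S=225.7200. Δ = (V_up−V_dn)/(S_up−S_dn) = (111.3804−0.0000)/(297.9504−185.0904) = 0.9869. V = [p*·111.3804 + (1−p*)·0.0000]/1.04 = 47.1225. B = V − Δ·S = -175.6383.
(0,0): S=171.0000. Δ = (V_up−V_dn)/(S_up−S_dn) = (47.1225−0.0000)/(225.7200−140.2200) = 0.5511. V = [p*·47.1225 + (1−p*)·0.0000]/1.04 = 19.9364. B = V − Δ·S = -74.3085.
Root portfolio cost Δ·171+B reproduces V0=19.9364.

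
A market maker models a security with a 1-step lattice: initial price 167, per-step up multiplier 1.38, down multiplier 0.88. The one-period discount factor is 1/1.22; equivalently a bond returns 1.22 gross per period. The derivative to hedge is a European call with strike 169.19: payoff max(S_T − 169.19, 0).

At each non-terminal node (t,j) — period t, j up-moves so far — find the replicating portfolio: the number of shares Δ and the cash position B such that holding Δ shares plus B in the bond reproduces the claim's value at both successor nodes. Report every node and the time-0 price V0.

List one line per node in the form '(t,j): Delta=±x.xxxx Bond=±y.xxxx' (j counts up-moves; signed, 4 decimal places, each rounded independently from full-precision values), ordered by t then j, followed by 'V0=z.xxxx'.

(0,0): Delta=0.7338 Bond=-88.3895
V0=34.1505

No-arbitrage ⇒ martingale measure with p* = (R−d)/(u−d) = 0.6800.
Terminal payoffs: V(1,0)=0.0000, V(1,1)=61.2700
  t=0,j=0: stock 167.0000 → up 230.4600 (V=61.2700), down 146.9600 (V=0.0000). Price 34.1505; hedge Δ=0.7338, bond B=-88.3895.
Self-financing check: at every node Δ·S+B equals the discounted successor values.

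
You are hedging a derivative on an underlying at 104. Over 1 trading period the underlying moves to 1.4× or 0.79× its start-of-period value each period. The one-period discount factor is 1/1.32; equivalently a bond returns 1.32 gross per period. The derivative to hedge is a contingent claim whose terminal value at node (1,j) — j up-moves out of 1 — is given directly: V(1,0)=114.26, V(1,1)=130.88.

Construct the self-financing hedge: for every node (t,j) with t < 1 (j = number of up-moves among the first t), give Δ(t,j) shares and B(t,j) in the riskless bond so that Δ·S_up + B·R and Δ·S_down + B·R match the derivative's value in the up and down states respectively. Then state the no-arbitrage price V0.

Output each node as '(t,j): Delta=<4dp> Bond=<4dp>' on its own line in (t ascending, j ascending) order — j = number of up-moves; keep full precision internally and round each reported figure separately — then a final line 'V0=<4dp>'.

Since d<R<u, set p* = (R−d)/(u−d) = 0.8689; price each node as the discounted p*-expectation of its children.
At expiry t=1: V(1,0)=114.2600, V(1,1)=130.8800
(0,0): S=104.0000. Δ = (V_up−V_dn)/(S_up−S_dn) = (130.8800−114.2600)/(145.6000−82.1600) = 0.2620. V = [p*·130.8800 + (1−p*)·114.2600]/1.32 = 97.5002. B = V − Δ·S = 70.2543.
Each (Δ,B) replicates both successor values, so the strategy is self-financing and V0 is arbitrage-free.

(0,0): Delta=0.2620 Bond=70.2543
V0=97.5002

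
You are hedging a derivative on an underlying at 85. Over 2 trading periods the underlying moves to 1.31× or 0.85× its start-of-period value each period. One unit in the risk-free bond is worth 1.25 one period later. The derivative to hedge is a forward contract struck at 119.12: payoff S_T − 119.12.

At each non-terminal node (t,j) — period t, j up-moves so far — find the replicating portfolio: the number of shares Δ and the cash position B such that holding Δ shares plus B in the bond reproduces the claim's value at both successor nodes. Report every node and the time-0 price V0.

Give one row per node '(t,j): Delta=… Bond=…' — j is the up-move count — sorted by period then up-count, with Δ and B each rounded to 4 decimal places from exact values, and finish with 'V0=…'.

(0,0): Delta=1.0000 Bond=-76.2368
(1,0): Delta=1.0000 Bond=-95.2960
(1,1): Delta=1.0000 Bond=-95.2960
V0=8.7632

Risk-neutral probability p* = (R−d)/(u−d) = (1.25−0.85)/(1.31−0.85) = 0.8696.
Terminal payoffs: V(2,0)=-57.7075, V(2,1)=-24.4725, V(2,2)=26.7485
(1,0): S=72.2500. Δ = (V_up−V_dn)/(S_up−S_dn) = (-24.4725−-57.7075)/(94.6475−61.4125) = 1.0000. V = [p*·-24.4725 + (1−p*)·-57.7075]/1.25 = -23.0460. B = V − Δ·S = -95.2960.
(1,1): S=111.3500. Δ = (V_up−V_dn)/(S_up−S_dn) = (26.7485−-24.4725)/(145.8685−94.6475) = 1.0000. V = [p*·26.7485 + (1−p*)·-24.4725]/1.25 = 16.0540. B = V − Δ·S = -95.2960.
(0,0): S=85.0000. Δ = (V_up−V_dn)/(S_up−S_dn) = (16.0540−-23.0460)/(111.3500−72.2500) = 1.0000. V = [p*·16.0540 + (1−p*)·-23.0460]/1.25 = 8.7632. B = V − Δ·S = -76.2368.
Check: Δ(0,0)·S0 + B(0,0) = 8.7632 = V0.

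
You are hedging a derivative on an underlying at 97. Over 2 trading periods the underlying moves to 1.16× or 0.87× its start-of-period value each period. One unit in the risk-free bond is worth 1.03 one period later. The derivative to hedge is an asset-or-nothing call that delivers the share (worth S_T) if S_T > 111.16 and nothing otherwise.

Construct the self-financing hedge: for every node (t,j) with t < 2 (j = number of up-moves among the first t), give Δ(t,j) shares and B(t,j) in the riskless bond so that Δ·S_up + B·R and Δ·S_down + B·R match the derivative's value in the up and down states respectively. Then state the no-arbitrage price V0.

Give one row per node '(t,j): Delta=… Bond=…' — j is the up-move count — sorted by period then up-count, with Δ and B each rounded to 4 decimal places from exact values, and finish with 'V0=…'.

Under the risk-neutral measure, an up-move has probability p* = (R−d)/(u−d) = 0.5517 and values discount at R = 1.03.
Terminal payoffs: V(2,0)=0.0000, V(2,1)=0.0000, V(2,2)=130.5232
  t=1,j=0: stock 84.3900 → up 97.8924 (V=0.0000), down 73.4193 (V=0.0000). Price 0.0000; hedge Δ=0.0000, bond B=0.0000.
  t=1,j=1: stock 112.5200 → up 130.5232 (V=130.5232), down 97.8924 (V=0.0000). Price 69.9153; hedge Δ=4.0000, bond B=-380.1647.
  t=0,j=0: stock 97.0000 → up 112.5200 (V=69.9153), down 84.3900 (V=0.0000). Price 37.4505; hedge Δ=2.4854, bond B=-203.6369.
Self-financing check: at every node Δ·S+B equals the discounted successor values.

(0,0): Delta=2.4854 Bond=-203.6369
(1,0): Delta=0.0000 Bond=0.0000
(1,1): Delta=4.0000 Bond=-380.1647
V0=37.4505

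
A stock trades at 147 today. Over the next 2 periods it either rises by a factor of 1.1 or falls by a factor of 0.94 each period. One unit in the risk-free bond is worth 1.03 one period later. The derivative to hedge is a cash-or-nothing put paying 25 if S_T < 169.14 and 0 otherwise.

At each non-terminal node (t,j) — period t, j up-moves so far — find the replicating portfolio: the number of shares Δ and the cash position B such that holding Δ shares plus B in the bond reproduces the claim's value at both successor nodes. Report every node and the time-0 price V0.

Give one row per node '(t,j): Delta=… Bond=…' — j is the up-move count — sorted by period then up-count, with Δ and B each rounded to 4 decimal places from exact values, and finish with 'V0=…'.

(0,0): Delta=-0.5805 Bond=101.4395
(1,0): Delta=0.0000 Bond=24.2718
(1,1): Delta=-0.9663 Bond=166.8689
V0=16.1088

The replicating-portfolio and risk-neutral prices coincide; use p* = (1.03−0.94)/(1.1−0.94) = 0.5625 for the latter.
At expiry t=2: V(2,0)=25.0000, V(2,1)=25.0000, V(2,2)=0.0000
(1,0): S=138.1800. Δ = (V_up−V_dn)/(S_up−S_dn) = (25.0000−25.0000)/(151.9980−129.8892) = 0.0000. V = [p*·25.0000 + (1−p*)·25.0000]/1.03 = 24.2718. B = V − Δ·S = 24.2718.
(1,1): S=161.7000. Δ = (V_up−V_dn)/(S_up−S_dn) = (0.0000−25.0000)/(177.8700−151.9980) = -0.9663. V = [p*·0.0000 + (1−p*)·25.0000]/1.03 = 10.6189. B = V − Δ·S = 166.8689.
(0,0): S=147.0000. Δ = (V_up−V_dn)/(S_up−S_dn) = (10.6189−24.2718)/(161.7000−138.1800) = -0.5805. V = [p*·10.6189 + (1−p*)·24.2718]/1.03 = 16.1088. B = V − Δ·S = 101.4395.
Check: Δ(0,0)·S0 + B(0,0) = 16.1088 = V0.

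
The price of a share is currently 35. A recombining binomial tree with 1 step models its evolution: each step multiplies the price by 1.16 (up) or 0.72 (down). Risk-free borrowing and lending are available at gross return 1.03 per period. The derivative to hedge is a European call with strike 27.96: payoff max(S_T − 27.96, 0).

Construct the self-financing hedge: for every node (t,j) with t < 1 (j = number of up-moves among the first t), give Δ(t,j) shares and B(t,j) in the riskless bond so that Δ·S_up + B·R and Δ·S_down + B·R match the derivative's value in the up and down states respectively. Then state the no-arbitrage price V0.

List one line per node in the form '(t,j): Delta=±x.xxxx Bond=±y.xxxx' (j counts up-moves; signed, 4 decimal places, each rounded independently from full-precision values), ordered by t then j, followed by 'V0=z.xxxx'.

Risk-neutral probability p* = (R−d)/(u−d) = (1.03−0.72)/(1.16−0.72) = 0.7045.
At expiry t=1: V(1,0)=0.0000, V(1,1)=12.6400
Node (0,0) S=35.0000: V=(p*·12.6400+(1−p*)·0.0000)/1.03=8.6461; Δ=(12.6400−0.0000)/(40.6000−25.2000)=0.8208; B=V−Δ·S=-20.0812
Root portfolio cost Δ·35+B reproduces V0=8.6461.

(0,0): Delta=0.8208 Bond=-20.0812
V0=8.6461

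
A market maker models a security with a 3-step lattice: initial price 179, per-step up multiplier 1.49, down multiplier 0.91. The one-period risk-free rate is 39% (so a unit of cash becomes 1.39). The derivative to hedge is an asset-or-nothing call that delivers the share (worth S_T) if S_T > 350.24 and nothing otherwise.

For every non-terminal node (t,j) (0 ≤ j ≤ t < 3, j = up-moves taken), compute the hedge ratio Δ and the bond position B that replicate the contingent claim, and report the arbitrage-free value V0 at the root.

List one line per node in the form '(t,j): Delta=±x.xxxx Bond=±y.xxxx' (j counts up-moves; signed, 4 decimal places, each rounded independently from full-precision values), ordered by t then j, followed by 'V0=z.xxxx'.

(0,0): Delta=1.3015 Bond=-60.2908
(1,0): Delta=2.2790 Bond=-243.0323
(1,1): Delta=1.1771 Bond=-50.6317
(2,0): Delta=0.0000 Bond=0.0000
(2,1): Delta=2.5690 Bond=-408.1930
(2,2): Delta=1.0000 Bond=0.0000
V0=172.6730

Under the risk-neutral measure, an up-move has probability p* = (R−d)/(u−d) = 0.8276 and values discount at R = 1.39.
At expiry t=3: V(3,0)=0.0000, V(3,1)=0.0000, V(3,2)=361.6321, V(3,3)=592.1229
  t=2,j=0: stock 148.2299 → up 220.8626 (V=0.0000), down 134.8892 (V=0.0000). Price 0.0000; hedge Δ=0.0000, bond B=0.0000.
  t=2,j=1: stock 242.7061 → up 361.6321 (V=361.6321), down 220.8626 (V=0.0000). Price 215.3106; hedge Δ=2.5690, bond B=-408.1930.
  t=2,j=2: stock 397.3979 → up 592.1229 (V=592.1229), down 361.6321 (V=361.6321). Price 397.3979; hedge Δ=1.0000, bond B=0.0000.
  t=1,j=0: stock 162.8900 → up 242.7061 (V=215.3106), down 148.2299 (V=0.0000). Price 128.1929; hedge Δ=2.2790, bond B=-243.0323.
  t=1,j=1: stock 266.7100 → up 397.3979 (V=397.3979), down 242.7061 (V=215.3106). Price 263.3119; hedge Δ=1.1771, bond B=-50.6317.
  t=0,j=0: stock 179.0000 → up 266.7100 (V=263.3119), down 162.8900 (V=128.1929). Price 172.6730; hedge Δ=1.3015, bond B=-60.2908.
Check: Δ(0,0)·S0 + B(0,0) = 172.6730 = V0.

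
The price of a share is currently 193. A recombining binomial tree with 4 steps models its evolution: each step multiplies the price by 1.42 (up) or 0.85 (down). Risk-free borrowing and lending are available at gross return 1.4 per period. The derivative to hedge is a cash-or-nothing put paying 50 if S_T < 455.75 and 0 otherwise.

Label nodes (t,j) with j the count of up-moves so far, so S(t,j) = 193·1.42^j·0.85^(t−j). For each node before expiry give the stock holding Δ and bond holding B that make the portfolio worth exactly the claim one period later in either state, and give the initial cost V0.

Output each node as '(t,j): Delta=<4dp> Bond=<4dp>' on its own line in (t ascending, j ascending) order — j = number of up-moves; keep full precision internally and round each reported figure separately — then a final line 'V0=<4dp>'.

Under the risk-neutral measure, an up-move has probability p* = (R−d)/(u−d) = 0.9649 and values discount at R = 1.4.
Payoff layer (t=4): V(4,0)=50.0000, V(4,1)=50.0000, V(4,2)=50.0000, V(4,3)=0.0000, V(4,4)=0.0000
  t=3,j=0: stock 118.5261 → up 168.3071 (V=50.0000), down 100.7472 (V=50.0000). Price 35.7143; hedge Δ=0.0000, bond B=35.7143.
  t=3,j=1: stock 198.0083 → up 281.1719 (V=50.0000), down 168.3071 (V=50.0000). Price 35.7143; hedge Δ=0.0000, bond B=35.7143.
  t=3,j=2: stock 330.7904 → up 469.7224 (V=0.0000), down 281.1719 (V=50.0000). Price 1.2531; hedge Δ=-0.2652, bond B=88.9724.
  t=3,j=3: stock 552.6146 → up 784.7127 (V=0.0000), down 469.7224 (V=0.0000). Price 0.0000; hedge Δ=0.0000, bond B=0.0000.
  t=2,j=0: stock 139.4425 → up 198.0083 (V=35.7143), down 118.5261 (V=35.7143). Price 25.5102; hedge Δ=0.0000, bond B=25.5102.
  t=2,j=1: stock 232.9510 → up 330.7904 (V=1.2531), down 198.0083 (V=35.7143). Price 1.7588; hedge Δ=-0.2595, bond B=62.2169.
  t=2,j=2: stock 389.1652 → up 552.6146 (V=0.0000), down 330.7904 (V=1.2531). Price 0.0314; hedge Δ=-0.0056, bond B=2.2299.
  t=1,j=0: stock 164.0500 → up 232.9510 (V=1.7588), down 139.4425 (V=25.5102). Price 1.8515; hedge Δ=-0.2540, bond B=43.5207.
  t=1,j=1: stock 274.0600 → up 389.1652 (V=0.0314), down 232.9510 (V=1.7588). Price 0.0657; hedge Δ=-0.0111, bond B=3.0962.
  t=0,j=0: stock 193.0000 → up 274.0600 (V=0.0657), down 164.0500 (V=1.8515). Price 0.0917; hedge Δ=-0.0162, bond B=3.2247.
Check: Δ(0,0)·S0 + B(0,0) = 0.0917 = V0.

(0,0): Delta=-0.0162 Bond=3.2247
(1,0): Delta=-0.2540 Bond=43.5207
(1,1): Delta=-0.0111 Bond=3.0962
(2,0): Delta=0.0000 Bond=25.5102
(2,1): Delta=-0.2595 Bond=62.2169
(2,2): Delta=-0.0056 Bond=2.2299
(3,0): Delta=0.0000 Bond=35.7143
(3,1): Delta=0.0000 Bond=35.7143
(3,2): Delta=-0.2652 Bond=88.9724
(3,3): Delta=0.0000 Bond=0.0000
V0=0.0917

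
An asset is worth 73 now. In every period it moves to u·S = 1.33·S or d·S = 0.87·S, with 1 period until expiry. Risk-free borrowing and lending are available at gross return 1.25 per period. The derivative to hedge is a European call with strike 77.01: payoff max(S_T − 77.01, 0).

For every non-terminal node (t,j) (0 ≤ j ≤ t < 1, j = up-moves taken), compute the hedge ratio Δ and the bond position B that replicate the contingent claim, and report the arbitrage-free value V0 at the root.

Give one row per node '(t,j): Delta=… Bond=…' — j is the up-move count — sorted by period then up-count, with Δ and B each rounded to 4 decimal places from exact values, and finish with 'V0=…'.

Risk-neutral probability p* = (R−d)/(u−d) = (1.25−0.87)/(1.33−0.87) = 0.8261.
Terminal values V(1,·): V(1,0)=0.0000, V(1,1)=20.0800
Node (0,0) S=73.0000: V=(p*·20.0800+(1−p*)·0.0000)/1.25=13.2703; Δ=(20.0800−0.0000)/(97.0900−63.5100)=0.5980; B=V−Δ·S=-30.3819
Check: Δ(0,0)·S0 + B(0,0) = 13.2703 = V0.

(0,0): Delta=0.5980 Bond=-30.3819
V0=13.2703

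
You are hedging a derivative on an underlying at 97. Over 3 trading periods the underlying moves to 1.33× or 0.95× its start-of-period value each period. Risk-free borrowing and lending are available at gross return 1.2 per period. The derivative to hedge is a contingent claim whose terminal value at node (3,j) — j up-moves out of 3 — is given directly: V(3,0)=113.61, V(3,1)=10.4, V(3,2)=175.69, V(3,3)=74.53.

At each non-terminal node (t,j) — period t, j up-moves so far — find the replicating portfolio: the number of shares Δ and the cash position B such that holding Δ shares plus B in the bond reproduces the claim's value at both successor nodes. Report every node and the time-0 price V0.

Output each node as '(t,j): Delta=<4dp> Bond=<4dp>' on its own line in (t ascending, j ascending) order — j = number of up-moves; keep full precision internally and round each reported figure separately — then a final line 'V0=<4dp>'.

(0,0): Delta=0.3493 Bond=27.5881
(1,0): Delta=1.7476 Bond=-95.7487
(1,1): Delta=-0.1701 Bond=100.1101
(2,0): Delta=-3.1026 Bond=309.6958
(2,1): Delta=3.5491 Bond=-335.6875
(2,2): Delta=-1.5515 Bond=357.1583
V0=61.4688

The replicating-portfolio and risk-neutral prices coincide; use p* = (1.2−0.95)/(1.33−0.95) = 0.6579 for the latter.
Terminal payoffs: V(3,0)=113.6100, V(3,1)=10.4000, V(3,2)=175.6900, V(3,3)=74.5300
Node (2,0) S=87.5425: V=(p*·10.4000+(1−p*)·113.6100)/1.2=38.0906; Δ=(10.4000−113.6100)/(116.4315−83.1654)=-3.1026; B=V−Δ·S=309.6958
Node (2,1) S=122.5595: V=(p*·175.6900+(1−p*)·10.4000)/1.2=99.2862; Δ=(175.6900−10.4000)/(163.0041−116.4315)=3.5491; B=V−Δ·S=-335.6875
Node (2,2) S=171.5833: V=(p*·74.5300+(1−p*)·175.6900)/1.2=90.9478; Δ=(74.5300−175.6900)/(228.2058−163.0041)=-1.5515; B=V−Δ·S=357.1583
Node (1,0) S=92.1500: V=(p*·99.2862+(1−p*)·38.0906)/1.2=65.2924; Δ=(99.2862−38.0906)/(122.5595−87.5425)=1.7476; B=V−Δ·S=-95.7487
Node (1,1) S=129.0100: V=(p*·90.9478+(1−p*)·99.2862)/1.2=78.1670; Δ=(90.9478−99.2862)/(171.5833−122.5595)=-0.1701; B=V−Δ·S=100.1101
Node (0,0) S=97.0000: V=(p*·78.1670+(1−p*)·65.2924)/1.2=61.4688; Δ=(78.1670−65.2924)/(129.0100−92.1500)=0.3493; B=V−Δ·S=27.5881
Check: Δ(0,0)·S0 + B(0,0) = 61.4688 = V0.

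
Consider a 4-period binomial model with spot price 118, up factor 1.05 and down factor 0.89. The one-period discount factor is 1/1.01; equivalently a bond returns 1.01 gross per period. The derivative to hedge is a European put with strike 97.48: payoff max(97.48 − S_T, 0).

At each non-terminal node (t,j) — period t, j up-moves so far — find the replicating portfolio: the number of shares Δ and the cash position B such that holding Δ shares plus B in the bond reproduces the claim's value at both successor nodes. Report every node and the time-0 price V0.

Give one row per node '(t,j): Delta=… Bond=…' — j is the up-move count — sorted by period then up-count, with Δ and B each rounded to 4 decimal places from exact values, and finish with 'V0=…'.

(0,0): Delta=-0.0840 Bond=10.4513
(1,0): Delta=-0.2702 Bond=30.1198
(1,1): Delta=-0.0313 Bond=4.0344
(2,0): Delta=-0.7235 Bond=72.7869
(2,1): Delta=-0.1422 Bond=16.2990
(2,2): Delta=0.0000 Bond=0.0000
(3,0): Delta=-1.0000 Bond=96.5149
(3,1): Delta=-0.6454 Bond=65.8481
(3,2): Delta=0.0000 Bond=0.0000
(3,3): Delta=0.0000 Bond=0.0000
V0=0.5445

No-arbitrage ⇒ martingale measure with p* = (R−d)/(u−d) = 0.7500.
At expiry t=4: V(4,0)=23.4442, V(4,1)=10.1343, V(4,2)=0.0000, V(4,3)=0.0000, V(4,4)=0.0000
  t=3,j=0: stock 83.1863 → up 87.3457 (V=10.1343), down 74.0358 (V=23.4442). Price 13.3285; hedge Δ=-1.0000, bond B=96.5149.
  t=3,j=1: stock 98.1412 → up 103.0482 (V=0.0000), down 87.3457 (V=10.1343). Price 2.5085; hedge Δ=-0.6454, bond B=65.8481.
  t=3,j=2: stock 115.7845 → up 121.5738 (V=0.0000), down 103.0482 (V=0.0000). Price 0.0000; hedge Δ=0.0000, bond B=0.0000.
  t=3,j=3: stock 136.5998 → up 143.4297 (V=0.0000), down 121.5738 (V=0.0000). Price 0.0000; hedge Δ=0.0000, bond B=0.0000.
  t=2,j=0: stock 93.4678 → up 98.1412 (V=2.5085), down 83.1863 (V=13.3285). Price 5.1619; hedge Δ=-0.7235, bond B=72.7869.
  t=2,j=1: stock 110.2710 → up 115.7846 (V=0.0000), down 98.1412 (V=2.5085). Price 0.6209; hedge Δ=-0.1422, bond B=16.2990.
  t=2,j=2: stock 130.0950 → up 136.5998 (V=0.0000), down 115.7845 (V=0.0000). Price 0.0000; hedge Δ=0.0000, bond B=0.0000.
  t=1,j=0: stock 105.0200 → up 110.2710 (V=0.6209), down 93.4678 (V=5.1619). Price 1.7388; hedge Δ=-0.2702, bond B=30.1198.
  t=1,j=1: stock 123.9000 → up 130.0950 (V=0.0000), down 110.2710 (V=0.6209). Price 0.1537; hedge Δ=-0.0313, bond B=4.0344.
  t=0,j=0: stock 118.0000 → up 123.9000 (V=0.1537), down 105.0200 (V=1.7388). Price 0.5445; hedge Δ=-0.0840, bond B=10.4513.
Root portfolio cost Δ·118+B reproduces V0=0.5445.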